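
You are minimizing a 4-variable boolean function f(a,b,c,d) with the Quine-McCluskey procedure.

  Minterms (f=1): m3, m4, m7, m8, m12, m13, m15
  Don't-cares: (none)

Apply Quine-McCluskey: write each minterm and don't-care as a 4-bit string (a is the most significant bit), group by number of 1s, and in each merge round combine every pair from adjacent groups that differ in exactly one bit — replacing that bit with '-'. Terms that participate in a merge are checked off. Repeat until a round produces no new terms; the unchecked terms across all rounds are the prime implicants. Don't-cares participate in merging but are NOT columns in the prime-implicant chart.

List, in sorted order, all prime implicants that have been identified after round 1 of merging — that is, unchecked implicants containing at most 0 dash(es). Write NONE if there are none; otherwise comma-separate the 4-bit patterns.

Round 0: 0011✓ 0100✓ 0111✓ 1000✓ 1100✓ 1101✓ 1111✓
Round 1: -100 -111 0-11 1-00 11-1 110-
PIs = {-100, -111, 0-11, 1-00, 11-1, 110-}

NONE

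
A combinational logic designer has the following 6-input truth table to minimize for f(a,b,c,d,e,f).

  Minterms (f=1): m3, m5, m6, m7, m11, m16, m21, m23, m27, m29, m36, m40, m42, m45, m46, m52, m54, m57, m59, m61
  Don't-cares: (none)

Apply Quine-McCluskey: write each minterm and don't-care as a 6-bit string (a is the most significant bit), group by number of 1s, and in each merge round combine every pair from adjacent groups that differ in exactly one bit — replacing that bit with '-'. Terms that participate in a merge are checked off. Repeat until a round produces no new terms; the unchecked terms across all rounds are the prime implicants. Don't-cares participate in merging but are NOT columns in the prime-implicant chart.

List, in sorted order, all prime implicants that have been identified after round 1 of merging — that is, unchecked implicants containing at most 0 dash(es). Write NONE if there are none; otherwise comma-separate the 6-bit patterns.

[col 0] 000011*, 000101*, 000110*, 000111*, 001011*, 010000, 010101*, 010111*, 011011*, 011101*, 100100*, 101000*, 101010*, 101101*, 101110*, 110100*, 110110*, 111001*, 111011*, 111101*
[col 1] -11011, -11101, 0-0101*, 0-0111*, 0-1011, 00-011, 000-11, 0001-1*, 00011-, 01-101, 0101-1*, 1-0100, 1-1101, 101-10, 1010-0, 1101-0, 111-01, 1110-1
[col 2] 0-01-1
Prime implicants: -11011, -11101, 0-01-1, 0-1011, 00-011, 000-11, 00011-, 01-101, 010000, 1-0100, 1-1101, 101-10, 1010-0, 1101-0, 111-01, 1110-1

010000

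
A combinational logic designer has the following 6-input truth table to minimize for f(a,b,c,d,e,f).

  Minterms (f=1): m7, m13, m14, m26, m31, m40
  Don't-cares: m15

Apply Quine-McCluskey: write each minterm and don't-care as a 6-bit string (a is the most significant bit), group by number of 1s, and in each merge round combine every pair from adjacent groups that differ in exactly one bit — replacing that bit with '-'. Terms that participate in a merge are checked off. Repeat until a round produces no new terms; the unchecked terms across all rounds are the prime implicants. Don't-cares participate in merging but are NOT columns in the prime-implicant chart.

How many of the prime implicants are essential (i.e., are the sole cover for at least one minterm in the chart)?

6

size-2^0 implicants → 000111(✓)  001101(✓)  001110(✓)  001111(✓)  011010  011111(✓)  101000
size-2^1 implicants → 0-1111  00-111  0011-1  00111-
Unchecked terms (primes): 0-1111, 00-111, 0011-1, 00111-, 011010, 101000
Minterm coverage:
  m7 ⊆ 00-111 [E]
  m13 ⊆ 0011-1 [E]
  m14 ⊆ 00111- [E]
  m26 ⊆ 011010 [E]
  m31 ⊆ 0-1111 [E]
  m40 ⊆ 101000 [E]
E = {0-1111, 00-111, 0011-1, 00111-, 011010, 101000}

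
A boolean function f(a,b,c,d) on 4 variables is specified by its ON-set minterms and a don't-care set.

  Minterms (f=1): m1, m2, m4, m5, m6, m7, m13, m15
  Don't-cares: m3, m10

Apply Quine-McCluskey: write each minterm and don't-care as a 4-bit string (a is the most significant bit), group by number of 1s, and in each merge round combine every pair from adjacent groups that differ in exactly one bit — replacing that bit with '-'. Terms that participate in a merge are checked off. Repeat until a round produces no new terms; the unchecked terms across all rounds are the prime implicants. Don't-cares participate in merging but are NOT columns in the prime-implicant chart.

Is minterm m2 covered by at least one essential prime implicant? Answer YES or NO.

NO

size-2^0 implicants → 0001(✓)  0010(✓)  0011(✓)  0100(✓)  0101(✓)  0110(✓)  0111(✓)  1010(✓)  1101(✓)  1111(✓)
size-2^1 implicants → -010  -101(✓)  -111(✓)  0-01(✓)  0-10(✓)  0-11(✓)  00-1(✓)  001-(✓)  01-0(✓)  01-1(✓)  010-(✓)  011-(✓)  11-1(✓)
size-2^2 implicants → -1-1  0--1  0-1-  01--
Unchecked terms (primes): -010, -1-1, 0--1, 0-1-, 01--
Minterm coverage:
  m1 ⊆ 0--1 [E]
  m2 ⊆ -010,0-1-
  m4 ⊆ 01-- [E]
  m5 ⊆ -1-1,0--1,01--
  m6 ⊆ 0-1-,01--
  m7 ⊆ -1-1,0--1,0-1-,01--
  m13 ⊆ -1-1 [E]
  m15 ⊆ -1-1 [E]
E = {-1-1, 0--1, 01--}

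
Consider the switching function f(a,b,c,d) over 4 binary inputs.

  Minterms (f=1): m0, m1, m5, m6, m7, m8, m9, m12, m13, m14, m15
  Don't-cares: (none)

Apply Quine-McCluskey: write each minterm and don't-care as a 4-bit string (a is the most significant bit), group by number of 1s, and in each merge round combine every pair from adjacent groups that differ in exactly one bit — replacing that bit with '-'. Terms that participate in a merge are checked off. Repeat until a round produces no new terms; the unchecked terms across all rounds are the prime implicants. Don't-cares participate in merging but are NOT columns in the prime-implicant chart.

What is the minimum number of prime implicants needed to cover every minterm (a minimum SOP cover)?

size-2^0 implicants → 0000(✓)  0001(✓)  0101(✓)  0110(✓)  0111(✓)  1000(✓)  1001(✓)  1100(✓)  1101(✓)  1110(✓)  1111(✓)
size-2^1 implicants → -000(✓)  -001(✓)  -101(✓)  -110(✓)  -111(✓)  0-01(✓)  000-(✓)  01-1(✓)  011-(✓)  1-00(✓)  1-01(✓)  100-(✓)  11-0(✓)  11-1(✓)  110-(✓)  111-(✓)
size-2^2 implicants → --01  -00-  -1-1  -11-  1-0-  11--
Unchecked terms (primes): --01, -00-, -1-1, -11-, 1-0-, 11--
Minterm coverage:
  m0 ⊆ -00- [E]
  m1 ⊆ --01,-00-
  m5 ⊆ --01,-1-1
  m6 ⊆ -11- [E]
  m7 ⊆ -1-1,-11-
  m8 ⊆ -00-,1-0-
  m9 ⊆ --01,-00-,1-0-
  m12 ⊆ 1-0-,11--
  m13 ⊆ --01,-1-1,1-0-,11--
  m14 ⊆ -11-,11--
  m15 ⊆ -1-1,-11-,11--
E = {-00-, -11-}
Petrick residual → --01, 1-0-
Cover = c'd + b'c' + bc + ac'  |cover|=4

4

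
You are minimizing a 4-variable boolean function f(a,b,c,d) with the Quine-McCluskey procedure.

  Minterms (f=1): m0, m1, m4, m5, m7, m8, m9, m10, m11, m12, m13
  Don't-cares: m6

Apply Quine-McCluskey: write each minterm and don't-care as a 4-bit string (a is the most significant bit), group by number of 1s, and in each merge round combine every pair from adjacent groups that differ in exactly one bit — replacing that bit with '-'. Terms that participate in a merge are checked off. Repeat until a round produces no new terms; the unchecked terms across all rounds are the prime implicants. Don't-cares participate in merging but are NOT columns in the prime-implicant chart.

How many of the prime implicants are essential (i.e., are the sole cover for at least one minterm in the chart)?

[col 0] 0000*, 0001*, 0100*, 0101*, 0110*, 0111*, 1000*, 1001*, 1010*, 1011*, 1100*, 1101*
[col 1] -000*, -001*, -100*, -101*, 0-00*, 0-01*, 000-*, 01-0*, 01-1*, 010-*, 011-*, 1-00*, 1-01*, 10-0*, 10-1*, 100-*, 101-*, 110-*
[col 2] --00*, --01*, -00-*, -10-*, 0-0-*, 01--, 1-0-*, 10--
[col 3] --0-
Prime implicants: --0-, 01--, 10--
PI chart (minterm → PIs covering it):
  0 | --0-  (sole → essential)
  1 | --0-  (sole → essential)
  4 | --0-,01--
  5 | --0-,01--
  7 | 01--  (sole → essential)
  8 | --0-,10--
  9 | --0-,10--
  10 | 10--  (sole → essential)
  11 | 10--  (sole → essential)
  12 | --0-  (sole → essential)
  13 | --0-  (sole → essential)
Essential prime implicants: --0-, 01--, 10--

3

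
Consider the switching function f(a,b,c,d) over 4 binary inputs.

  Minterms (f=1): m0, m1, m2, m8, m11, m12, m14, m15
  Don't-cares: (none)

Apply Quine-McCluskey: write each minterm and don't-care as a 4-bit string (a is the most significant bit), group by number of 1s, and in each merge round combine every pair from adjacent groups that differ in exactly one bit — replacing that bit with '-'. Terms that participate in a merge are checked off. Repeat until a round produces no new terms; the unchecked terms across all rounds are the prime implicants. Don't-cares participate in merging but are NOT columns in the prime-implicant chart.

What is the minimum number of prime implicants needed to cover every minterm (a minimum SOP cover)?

Round 0: 0000✓ 0001✓ 0010✓ 1000✓ 1011✓ 1100✓ 1110✓ 1111✓
Round 1: -000 00-0 000- 1-00 1-11 11-0 111-
PIs = {-000, 00-0, 000-, 1-00, 1-11, 11-0, 111-}
Coverage chart:
  m0: -000,00-0,000-
  m1: 000- ←essential
  m2: 00-0 ←essential
  m8: -000,1-00
  m11: 1-11 ←essential
  m12: 1-00,11-0
  m14: 11-0,111-
  m15: 1-11,111-
Essential: 00-0, 000-, 1-11
Petrick residual → -000, 11-0
Min cover (5 terms): b'c'd' + a'b'd' + a'b'c' + acd + abd'

5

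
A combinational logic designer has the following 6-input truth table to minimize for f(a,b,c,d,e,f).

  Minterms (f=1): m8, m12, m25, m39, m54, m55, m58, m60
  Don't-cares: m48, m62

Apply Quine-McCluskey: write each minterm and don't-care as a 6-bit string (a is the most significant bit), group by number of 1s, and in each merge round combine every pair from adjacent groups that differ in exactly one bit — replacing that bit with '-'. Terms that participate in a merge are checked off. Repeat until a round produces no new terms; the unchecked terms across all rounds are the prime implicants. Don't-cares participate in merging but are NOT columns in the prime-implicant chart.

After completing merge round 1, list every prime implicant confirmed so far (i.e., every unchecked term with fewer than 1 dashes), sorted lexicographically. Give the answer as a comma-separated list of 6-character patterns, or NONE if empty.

size-2^0 implicants → 001000(✓)  001100(✓)  011001  100111(✓)  110000  110110(✓)  110111(✓)  111010(✓)  111100(✓)  111110(✓)
size-2^1 implicants → 001-00  1-0111  11-110  11011-  111-10  1111-0
Unchecked terms (primes): 001-00, 011001, 1-0111, 11-110, 110000, 11011-, 111-10, 1111-0

011001, 110000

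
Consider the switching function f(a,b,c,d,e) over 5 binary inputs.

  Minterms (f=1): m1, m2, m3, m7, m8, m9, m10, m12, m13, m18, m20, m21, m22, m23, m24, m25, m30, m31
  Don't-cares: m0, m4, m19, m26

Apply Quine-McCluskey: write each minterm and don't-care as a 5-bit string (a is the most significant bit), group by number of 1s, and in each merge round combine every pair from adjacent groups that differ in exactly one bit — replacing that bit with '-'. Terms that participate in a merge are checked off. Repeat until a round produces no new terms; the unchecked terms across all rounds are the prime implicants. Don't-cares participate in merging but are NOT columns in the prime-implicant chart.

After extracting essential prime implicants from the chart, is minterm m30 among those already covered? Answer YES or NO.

Round 0: 00000✓ 00001✓ 00010✓ 00011✓ 00100✓ 00111✓ 01000✓ 01001✓ 01010✓ 01100✓ 01101✓ 10010✓ 10011✓ 10100✓ 10101✓ 10110✓ 10111✓ 11000✓ 11001✓ 11010✓ 11110✓ 11111✓
Round 1: -0010✓ -0011✓ -0100 -0111✓ -1000✓ -1001✓ -1010✓ 0-000✓ 0-001✓ 0-010✓ 0-100✓ 00-00✓ 00-11✓ 000-0✓ 000-1✓ 0000-✓ 0001-✓ 01-00✓ 01-01✓ 010-0✓ 0100-✓ 0110-✓ 1-010✓ 1-110✓ 1-111✓ 10-10✓ 10-11✓ 1001-✓ 101-0✓ 101-1✓ 1010-✓ 1011-✓ 11-10✓ 110-0✓ 1100-✓ 1111-✓
Round 2: --010 -0-11 -001- -10-0 -100- 0--00 0-0-0 0-00- 000-- 01-0- 1--10 1-11- 10-1- 101--
PIs = {--010, -0-11, -001-, -0100, -10-0, -100-, 0--00, 0-0-0, 0-00-, 000--, 01-0-, 1--10, 1-11-, 10-1-, 101--}
Coverage chart:
  m1: 0-00-,000--
  m2: --010,-001-,0-0-0,000--
  m3: -0-11,-001-,000--
  m7: -0-11 ←essential
  m8: -10-0,-100-,0--00,0-0-0,0-00-,01-0-
  m9: -100-,0-00-,01-0-
  m10: --010,-10-0,0-0-0
  m12: 0--00,01-0-
  m13: 01-0- ←essential
  m18: --010,-001-,1--10,10-1-
  m20: -0100,101--
  m21: 101-- ←essential
  m22: 1--10,1-11-,10-1-,101--
  m23: -0-11,1-11-,10-1-,101--
  m24: -10-0,-100-
  m25: -100- ←essential
  m30: 1--10,1-11-
  m31: 1-11- ←essential
Essential: -0-11, -100-, 01-0-, 1-11-, 101--

YES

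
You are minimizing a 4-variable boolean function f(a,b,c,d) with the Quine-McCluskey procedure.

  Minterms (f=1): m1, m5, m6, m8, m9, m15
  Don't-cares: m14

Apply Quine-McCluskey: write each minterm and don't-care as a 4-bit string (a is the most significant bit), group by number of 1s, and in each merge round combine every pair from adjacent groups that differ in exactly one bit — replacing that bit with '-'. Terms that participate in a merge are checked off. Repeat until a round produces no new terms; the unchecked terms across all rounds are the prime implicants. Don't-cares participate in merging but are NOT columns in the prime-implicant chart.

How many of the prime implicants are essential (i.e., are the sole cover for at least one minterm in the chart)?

4

Round 0: 0001✓ 0101✓ 0110✓ 1000✓ 1001✓ 1110✓ 1111✓
Round 1: -001 -110 0-01 100- 111-
PIs = {-001, -110, 0-01, 100-, 111-}
Coverage chart:
  m1: -001,0-01
  m5: 0-01 ←essential
  m6: -110 ←essential
  m8: 100- ←essential
  m9: -001,100-
  m15: 111- ←essential
Essential: -110, 0-01, 100-, 111-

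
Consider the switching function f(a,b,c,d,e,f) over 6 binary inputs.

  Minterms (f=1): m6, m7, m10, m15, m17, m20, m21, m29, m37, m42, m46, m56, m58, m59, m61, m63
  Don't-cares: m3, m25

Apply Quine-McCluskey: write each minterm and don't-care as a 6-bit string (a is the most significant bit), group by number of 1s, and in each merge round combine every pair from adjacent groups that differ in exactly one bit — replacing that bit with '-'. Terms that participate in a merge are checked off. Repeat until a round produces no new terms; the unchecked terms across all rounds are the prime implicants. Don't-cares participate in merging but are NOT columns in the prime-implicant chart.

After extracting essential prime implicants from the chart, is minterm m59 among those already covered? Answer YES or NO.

NO

[col 0] 000011*, 000110*, 000111*, 001010*, 001111*, 010001*, 010100*, 010101*, 011001*, 011101*, 100101, 101010*, 101110*, 111000*, 111010*, 111011*, 111101*, 111111*
[col 1] -01010, -11101, 00-111, 000-11, 00011-, 01-001*, 01-101*, 010-01*, 01010-, 011-01*, 1-1010, 101-10, 111-11, 1110-0, 11101-, 1111-1
[col 2] 01--01
Prime implicants: -01010, -11101, 00-111, 000-11, 00011-, 01--01, 01010-, 1-1010, 100101, 101-10, 111-11, 1110-0, 11101-, 1111-1
PI chart (minterm → PIs covering it):
  6 | 00011-  (sole → essential)
  7 | 00-111,000-11,00011-
  10 | -01010  (sole → essential)
  15 | 00-111  (sole → essential)
  17 | 01--01  (sole → essential)
  20 | 01010-  (sole → essential)
  21 | 01--01,01010-
  29 | -11101,01--01
  37 | 100101  (sole → essential)
  42 | -01010,1-1010,101-10
  46 | 101-10  (sole → essential)
  56 | 1110-0  (sole → essential)
  58 | 1-1010,1110-0,11101-
  59 | 111-11,11101-
  61 | -11101,1111-1
  63 | 111-11,1111-1
Essential prime implicants: -01010, 00-111, 00011-, 01--01, 01010-, 100101, 101-10, 1110-0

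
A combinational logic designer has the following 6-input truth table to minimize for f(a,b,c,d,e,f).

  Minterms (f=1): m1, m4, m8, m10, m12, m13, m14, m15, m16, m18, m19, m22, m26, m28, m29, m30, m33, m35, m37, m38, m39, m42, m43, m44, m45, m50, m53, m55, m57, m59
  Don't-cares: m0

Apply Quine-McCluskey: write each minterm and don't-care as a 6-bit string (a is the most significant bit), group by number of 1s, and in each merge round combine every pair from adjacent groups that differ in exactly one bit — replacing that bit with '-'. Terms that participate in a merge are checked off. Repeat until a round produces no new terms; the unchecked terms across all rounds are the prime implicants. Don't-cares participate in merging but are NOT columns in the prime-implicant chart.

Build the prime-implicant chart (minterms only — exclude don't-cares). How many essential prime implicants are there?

Round 0: 000000✓ 000001✓ 000100✓ 001000✓ 001010✓ 001100✓ 001101✓ 001110✓ 001111✓ 010000✓ 010010✓ 010011✓ 010110✓ 011010✓ 011100✓ 011101✓ 011110✓ 100001✓ 100011✓ 100101✓ 100110✓ 100111✓ 101010✓ 101011✓ 101100✓ 101101✓ 110010✓ 110101✓ 110111✓ 111001✓ 111011✓
Round 1: -00001 -01010 -01100✓ -01101✓ -10010 0-0000 0-1010✓ 0-1100✓ 0-1101✓ 0-1110✓ 00-000✓ 00-100✓ 000-00✓ 00000- 001-00✓ 001-10✓ 0010-0✓ 0011-0✓ 0011-1✓ 00110-✓ 00111-✓ 01-010✓ 01-110✓ 010-10✓ 0100-0 01001- 011-10✓ 0111-0✓ 01110-✓ 1-0101✓ 1-0111✓ 1-1011 10-011 10-101 100-01✓ 100-11✓ 1000-1✓ 1001-1✓ 10011- 10101- 10110-✓ 1101-1✓ 1110-1
Round 2: -0110- 0-1-10 0-11-0 0-110- 00--00 001--0 0011-- 01--10 1-01-1 100--1
PIs = {-00001, -01010, -0110-, -10010, 0-0000, 0-1-10, 0-11-0, 0-110-, 00--00, 00000-, 001--0, 0011--, 01--10, 0100-0, 01001-, 1-01-1, 1-1011, 10-011, 10-101, 100--1, 10011-, 10101-, 1110-1}
Coverage chart:
  m1: -00001,00000-
  m4: 00--00 ←essential
  m8: 00--00,001--0
  m10: -01010,0-1-10,001--0
  m12: -0110-,0-11-0,0-110-,00--00,001--0,0011--
  m13: -0110-,0-110-,0011--
  m14: 0-1-10,0-11-0,001--0,0011--
  m15: 0011-- ←essential
  m16: 0-0000,0100-0
  m18: -10010,01--10,0100-0,01001-
  m19: 01001- ←essential
  m22: 01--10 ←essential
  m26: 0-1-10,01--10
  m28: 0-11-0,0-110-
  m29: 0-110- ←essential
  m30: 0-1-10,0-11-0,01--10
  m33: -00001,100--1
  m35: 10-011,100--1
  m37: 1-01-1,10-101,100--1
  m38: 10011- ←essential
  m39: 1-01-1,100--1,10011-
  m42: -01010,10101-
  m43: 1-1011,10-011,10101-
  m44: -0110- ←essential
  m45: -0110-,10-101
  m50: -10010 ←essential
  m53: 1-01-1 ←essential
  m55: 1-01-1 ←essential
  m57: 1110-1 ←essential
  m59: 1-1011,1110-1
Essential: -0110-, -10010, 0-110-, 00--00, 0011--, 01--10, 01001-, 1-01-1, 10011-, 1110-1

10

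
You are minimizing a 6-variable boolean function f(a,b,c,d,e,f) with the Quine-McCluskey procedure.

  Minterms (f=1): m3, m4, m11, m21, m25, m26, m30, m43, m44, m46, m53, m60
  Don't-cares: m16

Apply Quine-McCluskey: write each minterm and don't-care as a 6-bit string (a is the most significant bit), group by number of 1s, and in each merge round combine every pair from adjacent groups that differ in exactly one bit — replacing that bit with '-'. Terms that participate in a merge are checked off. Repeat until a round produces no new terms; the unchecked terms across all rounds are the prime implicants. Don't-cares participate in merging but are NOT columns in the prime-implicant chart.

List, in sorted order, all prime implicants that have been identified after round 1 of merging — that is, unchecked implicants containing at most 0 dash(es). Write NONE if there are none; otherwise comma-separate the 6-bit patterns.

000100, 010000, 011001

Round 0: 000011✓ 000100 001011✓ 010000 010101✓ 011001 011010✓ 011110✓ 101011✓ 101100✓ 101110✓ 110101✓ 111100✓
Round 1: -01011 -10101 00-011 011-10 1-1100 1011-0
PIs = {-01011, -10101, 00-011, 000100, 010000, 011-10, 011001, 1-1100, 1011-0}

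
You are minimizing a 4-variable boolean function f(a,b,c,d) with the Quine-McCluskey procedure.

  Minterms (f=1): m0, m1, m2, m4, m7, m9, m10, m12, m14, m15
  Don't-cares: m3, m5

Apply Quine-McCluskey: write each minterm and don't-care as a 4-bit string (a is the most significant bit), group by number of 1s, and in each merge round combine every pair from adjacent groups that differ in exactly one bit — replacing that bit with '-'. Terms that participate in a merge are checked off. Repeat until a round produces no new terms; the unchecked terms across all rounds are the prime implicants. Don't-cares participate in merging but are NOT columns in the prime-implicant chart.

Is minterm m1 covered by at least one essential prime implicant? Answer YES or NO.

YES

size-2^0 implicants → 0000(✓)  0001(✓)  0010(✓)  0011(✓)  0100(✓)  0101(✓)  0111(✓)  1001(✓)  1010(✓)  1100(✓)  1110(✓)  1111(✓)
size-2^1 implicants → -001  -010  -100  -111  0-00(✓)  0-01(✓)  0-11(✓)  00-0(✓)  00-1(✓)  000-(✓)  001-(✓)  01-1(✓)  010-(✓)  1-10  11-0  111-
size-2^2 implicants → 0--1  0-0-  00--
Unchecked terms (primes): -001, -010, -100, -111, 0--1, 0-0-, 00--, 1-10, 11-0, 111-
Minterm coverage:
  m0 ⊆ 0-0-,00--
  m1 ⊆ -001,0--1,0-0-,00--
  m2 ⊆ -010,00--
  m4 ⊆ -100,0-0-
  m7 ⊆ -111,0--1
  m9 ⊆ -001 [E]
  m10 ⊆ -010,1-10
  m12 ⊆ -100,11-0
  m14 ⊆ 1-10,11-0,111-
  m15 ⊆ -111,111-
E = {-001}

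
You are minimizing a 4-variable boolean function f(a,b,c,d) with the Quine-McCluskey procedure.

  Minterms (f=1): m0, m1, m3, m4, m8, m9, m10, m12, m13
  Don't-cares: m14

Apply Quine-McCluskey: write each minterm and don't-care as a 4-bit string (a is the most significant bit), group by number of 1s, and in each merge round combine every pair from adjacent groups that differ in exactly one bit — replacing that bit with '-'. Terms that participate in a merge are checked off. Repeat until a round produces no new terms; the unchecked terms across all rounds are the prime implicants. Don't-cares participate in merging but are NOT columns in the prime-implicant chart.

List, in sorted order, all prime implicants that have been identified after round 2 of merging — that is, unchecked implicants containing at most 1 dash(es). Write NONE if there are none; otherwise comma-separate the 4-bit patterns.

00-1

[col 0] 0000*, 0001*, 0011*, 0100*, 1000*, 1001*, 1010*, 1100*, 1101*, 1110*
[col 1] -000*, -001*, -100*, 0-00*, 00-1, 000-*, 1-00*, 1-01*, 1-10*, 10-0*, 100-*, 11-0*, 110-*
[col 2] --00, -00-, 1--0, 1-0-
Prime implicants: --00, -00-, 00-1, 1--0, 1-0-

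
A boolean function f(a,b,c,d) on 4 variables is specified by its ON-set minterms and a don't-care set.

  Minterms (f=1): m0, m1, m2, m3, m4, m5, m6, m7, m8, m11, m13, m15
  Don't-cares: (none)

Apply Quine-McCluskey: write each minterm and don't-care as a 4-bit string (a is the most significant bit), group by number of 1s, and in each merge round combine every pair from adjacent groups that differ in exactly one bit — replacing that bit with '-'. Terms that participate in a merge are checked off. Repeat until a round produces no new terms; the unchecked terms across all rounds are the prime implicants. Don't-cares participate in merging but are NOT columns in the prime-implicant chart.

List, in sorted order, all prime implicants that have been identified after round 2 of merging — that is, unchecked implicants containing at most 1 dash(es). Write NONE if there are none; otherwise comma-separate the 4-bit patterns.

-000

[col 0] 0000*, 0001*, 0010*, 0011*, 0100*, 0101*, 0110*, 0111*, 1000*, 1011*, 1101*, 1111*
[col 1] -000, -011*, -101*, -111*, 0-00*, 0-01*, 0-10*, 0-11*, 00-0*, 00-1*, 000-*, 001-*, 01-0*, 01-1*, 010-*, 011-*, 1-11*, 11-1*
[col 2] --11, -1-1, 0--0*, 0--1*, 0-0-*, 0-1-*, 00--*, 01--*
[col 3] 0---
Prime implicants: --11, -000, -1-1, 0---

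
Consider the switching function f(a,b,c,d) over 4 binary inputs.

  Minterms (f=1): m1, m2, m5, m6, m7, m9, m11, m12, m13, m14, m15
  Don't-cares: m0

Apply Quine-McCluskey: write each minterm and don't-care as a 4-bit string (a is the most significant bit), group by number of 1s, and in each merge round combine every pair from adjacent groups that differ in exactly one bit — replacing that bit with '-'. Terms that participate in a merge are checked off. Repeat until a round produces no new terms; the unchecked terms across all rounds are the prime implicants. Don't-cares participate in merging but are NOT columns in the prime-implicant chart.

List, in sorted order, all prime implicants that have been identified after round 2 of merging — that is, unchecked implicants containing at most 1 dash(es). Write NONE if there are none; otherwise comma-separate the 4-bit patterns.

0-10, 00-0, 000-

Round 0: 0000✓ 0001✓ 0010✓ 0101✓ 0110✓ 0111✓ 1001✓ 1011✓ 1100✓ 1101✓ 1110✓ 1111✓
Round 1: -001✓ -101✓ -110✓ -111✓ 0-01✓ 0-10 00-0 000- 01-1✓ 011-✓ 1-01✓ 1-11✓ 10-1✓ 11-0✓ 11-1✓ 110-✓ 111-✓
Round 2: --01 -1-1 -11- 1--1 11--
PIs = {--01, -1-1, -11-, 0-10, 00-0, 000-, 1--1, 11--}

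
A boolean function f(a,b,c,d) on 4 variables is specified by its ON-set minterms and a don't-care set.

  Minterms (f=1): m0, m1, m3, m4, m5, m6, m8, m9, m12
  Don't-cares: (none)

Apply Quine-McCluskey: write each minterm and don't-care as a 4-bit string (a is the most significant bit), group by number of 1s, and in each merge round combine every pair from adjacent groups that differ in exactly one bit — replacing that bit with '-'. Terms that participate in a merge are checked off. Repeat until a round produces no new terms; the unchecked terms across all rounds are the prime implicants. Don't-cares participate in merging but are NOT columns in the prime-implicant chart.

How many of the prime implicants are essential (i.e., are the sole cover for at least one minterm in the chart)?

size-2^0 implicants → 0000(✓)  0001(✓)  0011(✓)  0100(✓)  0101(✓)  0110(✓)  1000(✓)  1001(✓)  1100(✓)
size-2^1 implicants → -000(✓)  -001(✓)  -100(✓)  0-00(✓)  0-01(✓)  00-1  000-(✓)  01-0  010-(✓)  1-00(✓)  100-(✓)
size-2^2 implicants → --00  -00-  0-0-
Unchecked terms (primes): --00, -00-, 0-0-, 00-1, 01-0
Minterm coverage:
  m0 ⊆ --00,-00-,0-0-
  m1 ⊆ -00-,0-0-,00-1
  m3 ⊆ 00-1 [E]
  m4 ⊆ --00,0-0-,01-0
  m5 ⊆ 0-0- [E]
  m6 ⊆ 01-0 [E]
  m8 ⊆ --00,-00-
  m9 ⊆ -00- [E]
  m12 ⊆ --00 [E]
E = {--00, -00-, 0-0-, 00-1, 01-0}

5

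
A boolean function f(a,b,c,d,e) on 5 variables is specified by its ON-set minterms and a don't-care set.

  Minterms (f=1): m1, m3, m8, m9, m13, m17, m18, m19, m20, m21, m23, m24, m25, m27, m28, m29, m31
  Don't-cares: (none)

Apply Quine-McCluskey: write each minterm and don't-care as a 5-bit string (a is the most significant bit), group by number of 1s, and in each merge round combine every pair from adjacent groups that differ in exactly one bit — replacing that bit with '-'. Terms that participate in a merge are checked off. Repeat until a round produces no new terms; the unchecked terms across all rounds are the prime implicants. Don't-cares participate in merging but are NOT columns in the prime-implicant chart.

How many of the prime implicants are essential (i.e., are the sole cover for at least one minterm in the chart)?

6

[col 0] 00001*, 00011*, 01000*, 01001*, 01101*, 10001*, 10010*, 10011*, 10100*, 10101*, 10111*, 11000*, 11001*, 11011*, 11100*, 11101*, 11111*
[col 1] -0001*, -0011*, -1000*, -1001*, -1101*, 0-001*, 000-1*, 01-01*, 0100-*, 1-001*, 1-011*, 1-100*, 1-101*, 1-111*, 10-01*, 10-11*, 100-1*, 1001-, 101-1*, 1010-*, 11-00*, 11-01*, 11-11*, 110-1*, 1100-*, 111-1*, 1110-*
[col 2] --001, -00-1, -1-01, -100-, 1--01*, 1--11*, 1-0-1*, 1-1-1*, 1-10-, 10--1*, 11--1*, 11-0-
[col 3] 1---1
Prime implicants: --001, -00-1, -1-01, -100-, 1---1, 1-10-, 1001-, 11-0-
PI chart (minterm → PIs covering it):
  1 | --001,-00-1
  3 | -00-1  (sole → essential)
  8 | -100-  (sole → essential)
  9 | --001,-1-01,-100-
  13 | -1-01  (sole → essential)
  17 | --001,-00-1,1---1
  18 | 1001-  (sole → essential)
  19 | -00-1,1---1,1001-
  20 | 1-10-  (sole → essential)
  21 | 1---1,1-10-
  23 | 1---1  (sole → essential)
  24 | -100-,11-0-
  25 | --001,-1-01,-100-,1---1,11-0-
  27 | 1---1  (sole → essential)
  28 | 1-10-,11-0-
  29 | -1-01,1---1,1-10-,11-0-
  31 | 1---1  (sole → essential)
Essential prime implicants: -00-1, -1-01, -100-, 1---1, 1-10-, 1001-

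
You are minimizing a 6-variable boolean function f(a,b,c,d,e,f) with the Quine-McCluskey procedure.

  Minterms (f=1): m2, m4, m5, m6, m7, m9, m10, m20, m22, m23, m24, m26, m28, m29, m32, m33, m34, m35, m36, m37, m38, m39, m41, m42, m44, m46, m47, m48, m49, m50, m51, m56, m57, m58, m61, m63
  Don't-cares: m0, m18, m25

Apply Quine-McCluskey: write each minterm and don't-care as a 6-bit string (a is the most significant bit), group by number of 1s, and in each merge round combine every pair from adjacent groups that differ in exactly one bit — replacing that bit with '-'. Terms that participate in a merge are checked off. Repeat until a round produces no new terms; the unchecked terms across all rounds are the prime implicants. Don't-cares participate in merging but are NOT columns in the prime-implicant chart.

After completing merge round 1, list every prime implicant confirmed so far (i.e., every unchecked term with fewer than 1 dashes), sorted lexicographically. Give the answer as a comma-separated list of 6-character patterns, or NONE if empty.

NONE

size-2^0 implicants → 000000(✓)  000010(✓)  000100(✓)  000101(✓)  000110(✓)  000111(✓)  001001(✓)  001010(✓)  010010(✓)  010100(✓)  010110(✓)  010111(✓)  011000(✓)  011001(✓)  011010(✓)  011100(✓)  011101(✓)  100000(✓)  100001(✓)  100010(✓)  100011(✓)  100100(✓)  100101(✓)  100110(✓)  100111(✓)  101001(✓)  101010(✓)  101100(✓)  101110(✓)  101111(✓)  110000(✓)  110001(✓)  110010(✓)  110011(✓)  111000(✓)  111001(✓)  111010(✓)  111101(✓)  111111(✓)
size-2^1 implicants → -00000(✓)  -00010(✓)  -00100(✓)  -00101(✓)  -00110(✓)  -00111(✓)  -01001(✓)  -01010(✓)  -10010(✓)  -11000(✓)  -11001(✓)  -11010(✓)  -11101(✓)  0-0010(✓)  0-0100(✓)  0-0110(✓)  0-0111(✓)  0-1001(✓)  0-1010(✓)  00-010(✓)  000-00(✓)  000-10(✓)  0000-0(✓)  0001-0(✓)  0001-1(✓)  00010-(✓)  00011-(✓)  01-010(✓)  01-100  010-10(✓)  0101-0(✓)  01011-(✓)  011-00(✓)  011-01(✓)  0110-0(✓)  01100-(✓)  01110-(✓)  1-0000(✓)  1-0001(✓)  1-0010(✓)  1-0011(✓)  1-1001(✓)  1-1010(✓)  1-1111  10-001(✓)  10-010(✓)  10-100(✓)  10-110(✓)  10-111(✓)  100-00(✓)  100-01(✓)  100-10(✓)  100-11(✓)  1000-0(✓)  1000-1(✓)  10000-(✓)  10001-(✓)  1001-0(✓)  1001-1(✓)  10010-(✓)  10011-(✓)  101-10(✓)  1011-0(✓)  10111-(✓)  11-000(✓)  11-001(✓)  11-010(✓)  1100-0(✓)  1100-1(✓)  11000-(✓)  11001-(✓)  111-01(✓)  1110-0(✓)  11100-(✓)  1111-1
size-2^2 implicants → --0010(✓)  --1001  --1010(✓)  -0-010(✓)  -00-00(✓)  -00-10(✓)  -000-0(✓)  -001-0(✓)  -001-1(✓)  -0010-(✓)  -0011-(✓)  -1-010(✓)  -11-01  -110-0  -1100-  0--010(✓)  0-0-10  0-01-0  0-011-  000--0(✓)  0001--(✓)  011-0-  1--001  1--010(✓)  1-00-0(✓)  1-00-1(✓)  1-000-(✓)  1-001-(✓)  10--10  10-1-0  10-11-  100--0(✓)  100--1(✓)  100-0-(✓)  100-1-(✓)  1000--(✓)  1001--(✓)  11-0-0  11-00-  1100--(✓)
size-2^3 implicants → ---010  -00--0  -001--  1-00--  100---
Unchecked terms (primes): ---010, --1001, -00--0, -001--, -11-01, -110-0, -1100-, 0-0-10, 0-01-0, 0-011-, 01-100, 011-0-, 1--001, 1-00--, 1-1111, 10--10, 10-1-0, 10-11-, 100---, 11-0-0, 11-00-, 1111-1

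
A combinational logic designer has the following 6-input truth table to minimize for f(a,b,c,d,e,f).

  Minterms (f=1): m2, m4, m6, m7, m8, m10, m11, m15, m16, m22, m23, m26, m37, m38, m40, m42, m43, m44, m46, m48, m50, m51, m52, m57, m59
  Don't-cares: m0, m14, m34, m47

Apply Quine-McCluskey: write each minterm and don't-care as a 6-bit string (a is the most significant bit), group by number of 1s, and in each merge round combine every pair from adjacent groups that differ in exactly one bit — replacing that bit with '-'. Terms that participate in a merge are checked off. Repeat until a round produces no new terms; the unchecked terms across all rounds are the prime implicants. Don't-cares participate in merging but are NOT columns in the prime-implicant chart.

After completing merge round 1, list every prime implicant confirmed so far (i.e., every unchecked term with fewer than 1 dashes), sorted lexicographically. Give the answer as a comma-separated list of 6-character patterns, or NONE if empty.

size-2^0 implicants → 000000(✓)  000010(✓)  000100(✓)  000110(✓)  000111(✓)  001000(✓)  001010(✓)  001011(✓)  001110(✓)  001111(✓)  010000(✓)  010110(✓)  010111(✓)  011010(✓)  100010(✓)  100101  100110(✓)  101000(✓)  101010(✓)  101011(✓)  101100(✓)  101110(✓)  101111(✓)  110000(✓)  110010(✓)  110011(✓)  110100(✓)  111001(✓)  111011(✓)
size-2^1 implicants → -00010(✓)  -00110(✓)  -01000(✓)  -01010(✓)  -01011(✓)  -01110(✓)  -01111(✓)  -10000  0-0000  0-0110(✓)  0-0111(✓)  0-1010  00-000(✓)  00-010(✓)  00-110(✓)  00-111(✓)  000-00(✓)  000-10(✓)  0000-0(✓)  0001-0(✓)  00011-(✓)  001-10(✓)  001-11(✓)  0010-0(✓)  00101-(✓)  00111-(✓)  01011-(✓)  1-0010  1-1011  10-010(✓)  10-110(✓)  100-10(✓)  101-00(✓)  101-10(✓)  101-11(✓)  1010-0(✓)  10101-(✓)  1011-0(✓)  10111-(✓)  11-011  110-00  1100-0  11001-  1110-1
size-2^2 implicants → -0-010(✓)  -0-110(✓)  -00-10(✓)  -01-10(✓)  -01-11(✓)  -010-0  -0101-(✓)  -0111-(✓)  0-011-  00--10(✓)  00-0-0  00-11-  000--0  001-1-(✓)  10--10(✓)  101--0  101-1-(✓)
size-2^3 implicants → -0--10  -01-1-
Unchecked terms (primes): -0--10, -01-1-, -010-0, -10000, 0-0000, 0-011-, 0-1010, 00-0-0, 00-11-, 000--0, 1-0010, 1-1011, 100101, 101--0, 11-011, 110-00, 1100-0, 11001-, 1110-1

100101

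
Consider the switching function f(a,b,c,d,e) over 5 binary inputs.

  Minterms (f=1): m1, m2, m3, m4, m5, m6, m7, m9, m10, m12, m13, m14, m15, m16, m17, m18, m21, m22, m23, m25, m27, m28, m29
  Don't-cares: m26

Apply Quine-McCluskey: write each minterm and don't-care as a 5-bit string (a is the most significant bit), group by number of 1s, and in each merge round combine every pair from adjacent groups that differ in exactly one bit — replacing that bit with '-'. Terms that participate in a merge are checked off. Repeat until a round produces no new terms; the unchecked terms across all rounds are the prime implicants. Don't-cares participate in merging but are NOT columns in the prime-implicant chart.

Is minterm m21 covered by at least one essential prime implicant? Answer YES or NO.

YES

[col 0] 00001*, 00010*, 00011*, 00100*, 00101*, 00110*, 00111*, 01001*, 01010*, 01100*, 01101*, 01110*, 01111*, 10000*, 10001*, 10010*, 10101*, 10110*, 10111*, 11001*, 11010*, 11011*, 11100*, 11101*
[col 1] -0001*, -0010*, -0101*, -0110*, -0111*, -1001*, -1010*, -1100*, -1101*, 0-001*, 0-010*, 0-100*, 0-101*, 0-110*, 0-111*, 00-01*, 00-10*, 00-11*, 000-1*, 0001-*, 001-0*, 001-1*, 0010-*, 0011-*, 01-01*, 01-10*, 011-0*, 011-1*, 0110-*, 0111-*, 1-001*, 1-010*, 1-101*, 10-01*, 10-10*, 100-0, 1000-, 101-1*, 1011-*, 11-01*, 110-1, 1101-, 1110-*
[col 2] --001*, --010, --101*, -0-01*, -0-10, -01-1, -011-, -1-01*, -110-, 0--01*, 0--10, 0-1-0*, 0-1-1*, 0-10-*, 0-11-*, 00--1, 00-1-, 001--*, 011--*, 1--01*
[col 3] ---01, 0-1--
Prime implicants: ---01, --010, -0-10, -01-1, -011-, -110-, 0--10, 0-1--, 00--1, 00-1-, 100-0, 1000-, 110-1, 1101-
PI chart (minterm → PIs covering it):
  1 | ---01,00--1
  2 | --010,-0-10,0--10,00-1-
  3 | 00--1,00-1-
  4 | 0-1--  (sole → essential)
  5 | ---01,-01-1,0-1--,00--1
  6 | -0-10,-011-,0--10,0-1--,00-1-
  7 | -01-1,-011-,0-1--,00--1,00-1-
  9 | ---01  (sole → essential)
  10 | --010,0--10
  12 | -110-,0-1--
  13 | ---01,-110-,0-1--
  14 | 0--10,0-1--
  15 | 0-1--  (sole → essential)
  16 | 100-0,1000-
  17 | ---01,1000-
  18 | --010,-0-10,100-0
  21 | ---01,-01-1
  22 | -0-10,-011-
  23 | -01-1,-011-
  25 | ---01,110-1
  27 | 110-1,1101-
  28 | -110-  (sole → essential)
  29 | ---01,-110-
Essential prime implicants: ---01, -110-, 0-1--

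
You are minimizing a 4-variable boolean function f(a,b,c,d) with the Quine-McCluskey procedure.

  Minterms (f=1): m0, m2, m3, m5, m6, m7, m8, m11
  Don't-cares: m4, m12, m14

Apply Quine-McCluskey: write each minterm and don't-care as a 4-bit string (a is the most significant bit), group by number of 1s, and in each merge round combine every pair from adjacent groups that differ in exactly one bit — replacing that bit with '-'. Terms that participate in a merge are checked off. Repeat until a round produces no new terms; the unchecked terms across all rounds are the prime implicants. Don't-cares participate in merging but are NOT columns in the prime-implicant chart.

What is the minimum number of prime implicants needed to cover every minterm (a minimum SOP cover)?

size-2^0 implicants → 0000(✓)  0010(✓)  0011(✓)  0100(✓)  0101(✓)  0110(✓)  0111(✓)  1000(✓)  1011(✓)  1100(✓)  1110(✓)
size-2^1 implicants → -000(✓)  -011  -100(✓)  -110(✓)  0-00(✓)  0-10(✓)  0-11(✓)  00-0(✓)  001-(✓)  01-0(✓)  01-1(✓)  010-(✓)  011-(✓)  1-00(✓)  11-0(✓)
size-2^2 implicants → --00  -1-0  0--0  0-1-  01--
Unchecked terms (primes): --00, -011, -1-0, 0--0, 0-1-, 01--
Minterm coverage:
  m0 ⊆ --00,0--0
  m2 ⊆ 0--0,0-1-
  m3 ⊆ -011,0-1-
  m5 ⊆ 01-- [E]
  m6 ⊆ -1-0,0--0,0-1-,01--
  m7 ⊆ 0-1-,01--
  m8 ⊆ --00 [E]
  m11 ⊆ -011 [E]
E = {--00, -011, 01--}
Petrick residual → 0--0
Cover = c'd' + b'cd + a'd' + a'b  |cover|=4

4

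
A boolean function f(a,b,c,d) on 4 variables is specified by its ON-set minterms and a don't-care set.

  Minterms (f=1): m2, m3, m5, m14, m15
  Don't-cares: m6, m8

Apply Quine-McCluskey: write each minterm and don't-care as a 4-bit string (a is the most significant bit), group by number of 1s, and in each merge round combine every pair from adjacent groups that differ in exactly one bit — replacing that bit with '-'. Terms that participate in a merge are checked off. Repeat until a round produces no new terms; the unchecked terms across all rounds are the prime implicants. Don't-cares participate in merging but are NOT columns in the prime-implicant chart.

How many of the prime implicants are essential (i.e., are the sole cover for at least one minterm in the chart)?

3

Round 0: 0010✓ 0011✓ 0101 0110✓ 1000 1110✓ 1111✓
Round 1: -110 0-10 001- 111-
PIs = {-110, 0-10, 001-, 0101, 1000, 111-}
Coverage chart:
  m2: 0-10,001-
  m3: 001- ←essential
  m5: 0101 ←essential
  m14: -110,111-
  m15: 111- ←essential
Essential: 001-, 0101, 111-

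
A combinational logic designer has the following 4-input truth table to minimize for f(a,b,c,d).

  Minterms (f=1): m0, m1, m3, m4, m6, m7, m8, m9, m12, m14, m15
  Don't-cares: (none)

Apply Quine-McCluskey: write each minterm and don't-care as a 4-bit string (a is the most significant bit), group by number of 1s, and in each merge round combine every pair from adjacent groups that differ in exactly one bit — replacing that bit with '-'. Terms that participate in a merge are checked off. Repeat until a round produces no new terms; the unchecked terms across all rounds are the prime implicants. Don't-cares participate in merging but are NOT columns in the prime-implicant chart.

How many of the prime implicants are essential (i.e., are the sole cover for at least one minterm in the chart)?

size-2^0 implicants → 0000(✓)  0001(✓)  0011(✓)  0100(✓)  0110(✓)  0111(✓)  1000(✓)  1001(✓)  1100(✓)  1110(✓)  1111(✓)
size-2^1 implicants → -000(✓)  -001(✓)  -100(✓)  -110(✓)  -111(✓)  0-00(✓)  0-11  00-1  000-(✓)  01-0(✓)  011-(✓)  1-00(✓)  100-(✓)  11-0(✓)  111-(✓)
size-2^2 implicants → --00  -00-  -1-0  -11-
Unchecked terms (primes): --00, -00-, -1-0, -11-, 0-11, 00-1
Minterm coverage:
  m0 ⊆ --00,-00-
  m1 ⊆ -00-,00-1
  m3 ⊆ 0-11,00-1
  m4 ⊆ --00,-1-0
  m6 ⊆ -1-0,-11-
  m7 ⊆ -11-,0-11
  m8 ⊆ --00,-00-
  m9 ⊆ -00- [E]
  m12 ⊆ --00,-1-0
  m14 ⊆ -1-0,-11-
  m15 ⊆ -11- [E]
E = {-00-, -11-}

2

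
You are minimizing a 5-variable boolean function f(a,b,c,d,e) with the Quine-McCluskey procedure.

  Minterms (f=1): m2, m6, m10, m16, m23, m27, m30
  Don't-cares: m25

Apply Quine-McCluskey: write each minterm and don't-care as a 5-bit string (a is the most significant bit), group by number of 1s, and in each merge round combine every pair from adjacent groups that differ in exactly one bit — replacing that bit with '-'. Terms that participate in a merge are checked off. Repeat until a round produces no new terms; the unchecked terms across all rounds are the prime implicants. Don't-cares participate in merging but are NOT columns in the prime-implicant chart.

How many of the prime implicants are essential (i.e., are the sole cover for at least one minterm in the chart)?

size-2^0 implicants → 00010(✓)  00110(✓)  01010(✓)  10000  10111  11001(✓)  11011(✓)  11110
size-2^1 implicants → 0-010  00-10  110-1
Unchecked terms (primes): 0-010, 00-10, 10000, 10111, 110-1, 11110
Minterm coverage:
  m2 ⊆ 0-010,00-10
  m6 ⊆ 00-10 [E]
  m10 ⊆ 0-010 [E]
  m16 ⊆ 10000 [E]
  m23 ⊆ 10111 [E]
  m27 ⊆ 110-1 [E]
  m30 ⊆ 11110 [E]
E = {0-010, 00-10, 10000, 10111, 110-1, 11110}

6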